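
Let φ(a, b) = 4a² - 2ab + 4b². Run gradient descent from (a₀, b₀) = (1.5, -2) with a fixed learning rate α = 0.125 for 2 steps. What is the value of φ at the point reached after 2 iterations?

0.12109375

∇φ = (8a - 2b, -2a + 8b)
Step 1: at (1.5, -2), ∇φ = (16, -19) → (1.5, -2) − 0.125·(16, -19) = (-0.5, 0.375)
Step 2: at (-0.5, 0.375), ∇φ = (-4.75, 4) → (-0.5, 0.375) − 0.125·(-4.75, 4) = (0.09375, -0.125)
φ(0.09375, -0.125) = 0.12109375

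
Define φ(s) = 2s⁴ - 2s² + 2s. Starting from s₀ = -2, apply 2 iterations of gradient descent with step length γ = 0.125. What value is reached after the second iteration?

-100.296875

φ′(s) = 8s³ - 4s + 2
Step 1: φ′(-2) = -54; s₁ = -2 − 0.125·(-54) = 4.75
Step 2: φ′(4.75) = 840.375; s₂ = 4.75 − 0.125·840.375 = -100.296875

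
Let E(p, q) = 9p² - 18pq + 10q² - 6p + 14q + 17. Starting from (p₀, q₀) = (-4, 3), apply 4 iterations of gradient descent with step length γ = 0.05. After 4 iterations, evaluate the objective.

∇E = (18p - 18q - 6, -18p + 20q + 14)
Step 1: at (-4, 3), ∇E = (-132, 146) → (-4, 3) − 0.05·(-132, 146) = (2.6, -4.3)
Step 2: at (2.6, -4.3), ∇E = (118.2, -118.8) → (2.6, -4.3) − 0.05·(118.2, -118.8) = (-3.31, 1.64)
Step 3: at (-3.31, 1.64), ∇E = (-95.1, 106.38) → (-3.31, 1.64) − 0.05·(-95.1, 106.38) = (1.445, -3.679)
Step 4: at (1.445, -3.679), ∇E = (86.232, -85.59) → (1.445, -3.679) − 0.05·(86.232, -85.59) = (-2.8666, 0.6005)
E(-2.8666, 0.6005) = 151.15424194

151.15424194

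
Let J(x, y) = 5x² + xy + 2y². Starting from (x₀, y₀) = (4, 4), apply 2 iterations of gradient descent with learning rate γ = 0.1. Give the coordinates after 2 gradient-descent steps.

(-0.2, 1.24)

∇J = (10x + y, x + 4y)
(x₁, y₁) = (4, 4) − 0.1·(44, 20) = (-0.4, 2)
(x₂, y₂) = (-0.4, 2) − 0.1·(-2, 7.6) = (-0.2, 1.24)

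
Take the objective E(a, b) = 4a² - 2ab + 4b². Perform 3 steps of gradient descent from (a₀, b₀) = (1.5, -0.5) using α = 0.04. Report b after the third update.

∇E = (8a - 2b, -2a + 8b)
Step 1: at (1.5, -0.5), ∇E = (13, -7) → (1.5, -0.5) − 0.04·(13, -7) = (0.98, -0.22)
Step 2: at (0.98, -0.22), ∇E = (8.28, -3.72) → (0.98, -0.22) − 0.04·(8.28, -3.72) = (0.6488, -0.0712)
Step 3: at (0.6488, -0.0712), ∇E = (5.3328, -1.8672) → (0.6488, -0.0712) − 0.04·(5.3328, -1.8672) = (0.435488, 0.003488)
b = 0.003488

0.003488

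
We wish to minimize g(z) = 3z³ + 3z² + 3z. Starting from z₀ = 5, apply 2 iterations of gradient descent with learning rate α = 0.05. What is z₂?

-33.7645

g′(z) = 9z² + 6z + 3
z₁ = 5 − 0.05·258 = -7.9
z₂ = -7.9 − 0.05·517.29 = -33.7645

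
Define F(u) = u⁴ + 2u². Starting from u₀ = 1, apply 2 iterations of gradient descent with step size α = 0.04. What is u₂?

0.52089088

F′(u) = 4u³ + 4u
u₁ = 1 − 0.04·8 = 0.68
u₂ = 0.68 − 0.04·3.977728 = 0.52089088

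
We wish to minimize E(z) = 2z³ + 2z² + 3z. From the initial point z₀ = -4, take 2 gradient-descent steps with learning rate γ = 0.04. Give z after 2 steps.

-19.128576

E′(z) = 6z² + 4z + 3
z₁ = -4 − 0.04·83 = -7.32
z₂ = -7.32 − 0.04·295.2144 = -19.128576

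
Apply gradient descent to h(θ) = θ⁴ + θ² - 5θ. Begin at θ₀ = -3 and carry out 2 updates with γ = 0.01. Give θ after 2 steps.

-1.48661036

h′(θ) = 4θ³ + 2θ - 5
Step 1: h′(-3) = -119; θ₁ = -3 − 0.01·(-119) = -1.81
Step 2: h′(-1.81) = -32.338964; θ₂ = -1.81 − 0.01·(-32.338964) = -1.48661036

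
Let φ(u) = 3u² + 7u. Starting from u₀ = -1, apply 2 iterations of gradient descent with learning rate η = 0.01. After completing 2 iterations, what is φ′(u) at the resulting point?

φ′(u) = 6u + 7
u₁ = -1 − 0.01·1 = -1.01
u₂ = -1.01 − 0.01·0.94 = -1.0194
φ′(u) at (-1.0194) = 0.8836

0.8836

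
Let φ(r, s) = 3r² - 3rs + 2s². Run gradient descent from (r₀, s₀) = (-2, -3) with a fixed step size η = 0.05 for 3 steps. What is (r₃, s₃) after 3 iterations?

(-1.555625, -2.205)

∇φ = (6r - 3s, -3r + 4s)
(r₁, s₁) = (-2, -3) − 0.05·(-3, -6) = (-1.85, -2.7)
(r₂, s₂) = (-1.85, -2.7) − 0.05·(-3, -5.25) = (-1.7, -2.4375)
(r₃, s₃) = (-1.7, -2.4375) − 0.05·(-2.8875, -4.65) = (-1.555625, -2.205)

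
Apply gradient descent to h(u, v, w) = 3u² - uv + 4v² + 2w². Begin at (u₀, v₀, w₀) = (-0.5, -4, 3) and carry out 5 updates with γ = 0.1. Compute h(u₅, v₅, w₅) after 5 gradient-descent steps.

∇h = (6u - v, -u + 8v, 4w)
(u₁, v₁, w₁) = (-0.5, -4, 3) − 0.1·(1, -31.5, 12) = (-0.6, -0.85, 1.8)
(u₂, v₂, w₂) = (-0.6, -0.85, 1.8) − 0.1·(-2.75, -6.2, 7.2) = (-0.325, -0.23, 1.08)
(u₃, v₃, w₃) = (-0.325, -0.23, 1.08) − 0.1·(-1.72, -1.515, 4.32) = (-0.153, -0.0785, 0.648)
(u₄, v₄, w₄) = (-0.153, -0.0785, 0.648) − 0.1·(-0.8395, -0.475, 2.592) = (-0.06905, -0.031, 0.3888)
(u₅, v₅, w₅) = (-0.06905, -0.031, 0.3888) − 0.1·(-0.3833, -0.17895, 1.5552) = (-0.03072, -0.013105, 0.23328)
h(-0.03072, -0.013105, 0.23328) = 0.1119546505

0.1119546505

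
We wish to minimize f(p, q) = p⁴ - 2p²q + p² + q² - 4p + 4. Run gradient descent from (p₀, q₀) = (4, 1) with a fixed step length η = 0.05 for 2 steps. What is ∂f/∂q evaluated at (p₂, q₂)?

-19581.51768192

∇f = (4p³ - 4pq + 2p - 4, -2p² + 2q)
Step 1: at (4, 1), ∇f = (244, -30) → (4, 1) − 0.05·(244, -30) = (-8.2, 2.5)
Step 2: at (-8.2, 2.5), ∇f = (-2143.872, -129.48) → (-8.2, 2.5) − 0.05·(-2143.872, -129.48) = (98.9936, 8.974)
∂f/∂q at (98.9936, 8.974) = -19581.51768192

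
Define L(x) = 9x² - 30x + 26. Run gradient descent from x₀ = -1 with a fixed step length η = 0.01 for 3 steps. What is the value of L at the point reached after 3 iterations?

L′(x) = 18x - 30
Step 1: L′(-1) = -48; x₁ = -1 − 0.01·(-48) = -0.52
Step 2: L′(-0.52) = -39.36; x₂ = -0.52 − 0.01·(-39.36) = -0.1264
Step 3: L′(-0.1264) = -32.2752; x₃ = -0.1264 − 0.01·(-32.2752) = 0.196352
L(0.196352) = 20.456426971136

20.456426971136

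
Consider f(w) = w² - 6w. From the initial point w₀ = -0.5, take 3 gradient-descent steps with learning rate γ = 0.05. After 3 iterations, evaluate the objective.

-2.48984775

f′(w) = 2w - 6
Step 1: f′(-0.5) = -7; w₁ = -0.5 − 0.05·(-7) = -0.15
Step 2: f′(-0.15) = -6.3; w₂ = -0.15 − 0.05·(-6.3) = 0.165
Step 3: f′(0.165) = -5.67; w₃ = 0.165 − 0.05·(-5.67) = 0.4485
f(0.4485) = -2.48984775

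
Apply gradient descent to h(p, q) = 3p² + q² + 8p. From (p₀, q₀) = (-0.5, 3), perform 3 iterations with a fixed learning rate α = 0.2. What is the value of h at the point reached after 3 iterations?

-4.913296

∇h = (6p + 8, 2q)
Step 1: at (-0.5, 3), ∇h = (5, 6) → (-0.5, 3) − 0.2·(5, 6) = (-1.5, 1.8)
Step 2: at (-1.5, 1.8), ∇h = (-1, 3.6) → (-1.5, 1.8) − 0.2·(-1, 3.6) = (-1.3, 1.08)
Step 3: at (-1.3, 1.08), ∇h = (0.2, 2.16) → (-1.3, 1.08) − 0.2·(0.2, 2.16) = (-1.34, 0.648)
h(-1.34, 0.648) = -4.913296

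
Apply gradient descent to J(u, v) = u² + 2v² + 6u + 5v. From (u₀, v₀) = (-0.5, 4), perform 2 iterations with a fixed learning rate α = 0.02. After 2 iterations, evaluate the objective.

32.67457792

∇J = (2u + 6, 4v + 5)
Step 1: at (-0.5, 4), ∇J = (5, 21) → (-0.5, 4) − 0.02·(5, 21) = (-0.6, 3.58)
Step 2: at (-0.6, 3.58), ∇J = (4.8, 19.32) → (-0.6, 3.58) − 0.02·(4.8, 19.32) = (-0.696, 3.1936)
J(-0.696, 3.1936) = 32.67457792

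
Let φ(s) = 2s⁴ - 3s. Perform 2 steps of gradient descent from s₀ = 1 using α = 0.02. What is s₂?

φ′(s) = 8s³ - 3
s₁ = 1 − 0.02·5 = 0.9
s₂ = 0.9 − 0.02·2.832 = 0.84336

0.84336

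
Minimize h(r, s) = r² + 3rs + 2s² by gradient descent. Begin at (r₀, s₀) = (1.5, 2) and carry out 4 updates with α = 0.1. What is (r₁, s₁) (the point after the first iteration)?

∇h = (2r + 3s, 3r + 4s)
(r₁, s₁) = (1.5, 2) − 0.1·(9, 12.5) = (0.6, 0.75)

(0.6, 0.75)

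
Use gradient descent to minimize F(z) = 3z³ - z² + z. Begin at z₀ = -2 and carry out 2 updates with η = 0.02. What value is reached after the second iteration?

-4.384232

F′(z) = 9z² - 2z + 1
Step 1: F′(-2) = 41; z₁ = -2 − 0.02·41 = -2.82
Step 2: F′(-2.82) = 78.2116; z₂ = -2.82 − 0.02·78.2116 = -4.384232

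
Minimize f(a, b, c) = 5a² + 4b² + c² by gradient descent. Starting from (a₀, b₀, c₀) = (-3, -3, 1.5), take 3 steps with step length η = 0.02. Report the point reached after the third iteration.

∇f = (10a, 8b, 2c)
(a₁, b₁, c₁) = (-3, -3, 1.5) − 0.02·(-30, -24, 3) = (-2.4, -2.52, 1.44)
(a₂, b₂, c₂) = (-2.4, -2.52, 1.44) − 0.02·(-24, -20.16, 2.88) = (-1.92, -2.1168, 1.3824)
(a₃, b₃, c₃) = (-1.92, -2.1168, 1.3824) − 0.02·(-19.2, -16.9344, 2.7648) = (-1.536, -1.778112, 1.327104)

(-1.536, -1.778112, 1.327104)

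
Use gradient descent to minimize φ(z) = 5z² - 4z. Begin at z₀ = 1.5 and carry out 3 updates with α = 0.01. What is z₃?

1.2019

φ′(z) = 10z - 4
z₁ = 1.5 − 0.01·11 = 1.39
z₂ = 1.39 − 0.01·9.9 = 1.291
z₃ = 1.291 − 0.01·8.91 = 1.2019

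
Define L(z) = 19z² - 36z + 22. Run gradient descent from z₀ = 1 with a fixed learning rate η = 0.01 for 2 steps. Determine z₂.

L′(z) = 38z - 36
Step 1: L′(1) = 2; z₁ = 1 − 0.01·2 = 0.98
Step 2: L′(0.98) = 1.24; z₂ = 0.98 − 0.01·1.24 = 0.9676

0.9676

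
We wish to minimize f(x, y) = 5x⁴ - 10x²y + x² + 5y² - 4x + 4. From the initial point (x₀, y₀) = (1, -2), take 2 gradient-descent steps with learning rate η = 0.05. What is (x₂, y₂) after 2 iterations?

∇f = (20x³ - 20xy + 2x - 4, -10x² + 10y)
Step 1: at (1, -2), ∇f = (58, -30) → (1, -2) − 0.05·(58, -30) = (-1.9, -0.5)
Step 2: at (-1.9, -0.5), ∇f = (-163.98, -41.1) → (-1.9, -0.5) − 0.05·(-163.98, -41.1) = (6.299, 1.555)

(6.299, 1.555)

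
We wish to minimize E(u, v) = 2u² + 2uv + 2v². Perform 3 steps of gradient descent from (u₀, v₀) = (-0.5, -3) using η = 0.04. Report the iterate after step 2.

(0.0472, -2.0688)

∇E = (4u + 2v, 2u + 4v)
(u₁, v₁) = (-0.5, -3) − 0.04·(-8, -13) = (-0.18, -2.48)
(u₂, v₂) = (-0.18, -2.48) − 0.04·(-5.68, -10.28) = (0.0472, -2.0688)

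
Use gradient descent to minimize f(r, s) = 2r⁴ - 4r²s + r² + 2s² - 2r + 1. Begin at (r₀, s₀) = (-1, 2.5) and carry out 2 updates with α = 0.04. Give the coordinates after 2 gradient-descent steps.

∇f = (8r³ - 8rs + 2r - 2, -4r² + 4s)
Step 1: at (-1, 2.5), ∇f = (8, 6) → (-1, 2.5) − 0.04·(8, 6) = (-1.32, 2.26)
Step 2: at (-1.32, 2.26), ∇f = (0.825856, 2.0704) → (-1.32, 2.26) − 0.04·(0.825856, 2.0704) = (-1.35303424, 2.177184)

(-1.35303424, 2.177184)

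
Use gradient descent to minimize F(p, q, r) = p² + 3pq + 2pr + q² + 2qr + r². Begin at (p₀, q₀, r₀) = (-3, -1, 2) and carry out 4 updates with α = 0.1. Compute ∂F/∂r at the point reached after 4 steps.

0.6616

∇F = (2p + 3q + 2r, 3p + 2q + 2r, 2p + 2q + 2r)
(p₁, q₁, r₁) = (-3, -1, 2) − 0.1·(-5, -7, -4) = (-2.5, -0.3, 2.4)
(p₂, q₂, r₂) = (-2.5, -0.3, 2.4) − 0.1·(-1.1, -3.3, -0.8) = (-2.39, 0.03, 2.48)
(p₃, q₃, r₃) = (-2.39, 0.03, 2.48) − 0.1·(0.27, -2.15, 0.24) = (-2.417, 0.245, 2.456)
(p₄, q₄, r₄) = (-2.417, 0.245, 2.456) − 0.1·(0.813, -1.849, 0.568) = (-2.4983, 0.4299, 2.3992)
∂F/∂r at (-2.4983, 0.4299, 2.3992) = 0.6616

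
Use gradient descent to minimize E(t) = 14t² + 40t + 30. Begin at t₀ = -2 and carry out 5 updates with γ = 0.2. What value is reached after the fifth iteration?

1175.50272

E′(t) = 28t + 40
t₁ = -2 − 0.2·(-16) = 1.2
t₂ = 1.2 − 0.2·73.6 = -13.52
t₃ = -13.52 − 0.2·(-338.56) = 54.192
t₄ = 54.192 − 0.2·1557.376 = -257.2832
t₅ = -257.2832 − 0.2·(-7163.9296) = 1175.50272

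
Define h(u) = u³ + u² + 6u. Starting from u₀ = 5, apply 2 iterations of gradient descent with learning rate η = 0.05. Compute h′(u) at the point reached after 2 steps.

h′(u) = 3u² + 2u + 6
u₁ = 5 − 0.05·91 = 0.45
u₂ = 0.45 − 0.05·7.5075 = 0.074625
h′(u) at (0.074625) = 6.165956671875

6.165956671875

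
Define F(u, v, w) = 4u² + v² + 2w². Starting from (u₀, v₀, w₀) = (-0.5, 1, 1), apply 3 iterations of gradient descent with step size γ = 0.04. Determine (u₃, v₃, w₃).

(-0.157216, 0.778688, 0.592704)

∇F = (8u, 2v, 4w)
Step 1: at (-0.5, 1, 1), ∇F = (-4, 2, 4) → (-0.5, 1, 1) − 0.04·(-4, 2, 4) = (-0.34, 0.92, 0.84)
Step 2: at (-0.34, 0.92, 0.84), ∇F = (-2.72, 1.84, 3.36) → (-0.34, 0.92, 0.84) − 0.04·(-2.72, 1.84, 3.36) = (-0.2312, 0.8464, 0.7056)
Step 3: at (-0.2312, 0.8464, 0.7056), ∇F = (-1.8496, 1.6928, 2.8224) → (-0.2312, 0.8464, 0.7056) − 0.04·(-1.8496, 1.6928, 2.8224) = (-0.157216, 0.778688, 0.592704)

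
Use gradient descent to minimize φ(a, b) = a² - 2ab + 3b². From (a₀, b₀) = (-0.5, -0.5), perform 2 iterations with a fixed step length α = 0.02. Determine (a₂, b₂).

(-0.4984, -0.4248)

∇φ = (2a - 2b, -2a + 6b)
(a₁, b₁) = (-0.5, -0.5) − 0.02·(0, -2) = (-0.5, -0.46)
(a₂, b₂) = (-0.5, -0.46) − 0.02·(-0.08, -1.76) = (-0.4984, -0.4248)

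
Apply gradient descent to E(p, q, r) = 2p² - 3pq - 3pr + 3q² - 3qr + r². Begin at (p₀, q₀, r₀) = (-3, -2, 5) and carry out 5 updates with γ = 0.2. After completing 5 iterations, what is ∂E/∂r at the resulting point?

-10.3104

∇E = (4p - 3q - 3r, -3p + 6q - 3r, -3p - 3q + 2r)
(p₁, q₁, r₁) = (-3, -2, 5) − 0.2·(-21, -18, 25) = (1.2, 1.6, 0)
(p₂, q₂, r₂) = (1.2, 1.6, 0) − 0.2·(0, 6, -8.4) = (1.2, 0.4, 1.68)
(p₃, q₃, r₃) = (1.2, 0.4, 1.68) − 0.2·(-1.44, -6.24, -1.44) = (1.488, 1.648, 1.968)
(p₄, q₄, r₄) = (1.488, 1.648, 1.968) − 0.2·(-4.896, -0.48, -5.472) = (2.4672, 1.744, 3.0624)
(p₅, q₅, r₅) = (2.4672, 1.744, 3.0624) − 0.2·(-4.5504, -6.1248, -6.5088) = (3.37728, 2.96896, 4.36416)
∂E/∂r at (3.37728, 2.96896, 4.36416) = -10.3104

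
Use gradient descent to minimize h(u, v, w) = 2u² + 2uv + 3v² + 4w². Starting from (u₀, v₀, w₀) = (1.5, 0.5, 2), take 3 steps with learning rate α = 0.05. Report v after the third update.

∇h = (4u + 2v, 2u + 6v, 8w)
(u₁, v₁, w₁) = (1.5, 0.5, 2) − 0.05·(7, 6, 16) = (1.15, 0.2, 1.2)
(u₂, v₂, w₂) = (1.15, 0.2, 1.2) − 0.05·(5, 3.5, 9.6) = (0.9, 0.025, 0.72)
(u₃, v₃, w₃) = (0.9, 0.025, 0.72) − 0.05·(3.65, 1.95, 5.76) = (0.7175, -0.0725, 0.432)
v = -0.0725

-0.0725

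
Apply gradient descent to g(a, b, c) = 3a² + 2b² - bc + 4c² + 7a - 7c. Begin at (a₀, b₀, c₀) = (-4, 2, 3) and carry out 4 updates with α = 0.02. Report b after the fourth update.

∇g = (6a + 7, 4b - c, -b + 8c - 7)
Step 1: at (-4, 2, 3), ∇g = (-17, 5, 15) → (-4, 2, 3) − 0.02·(-17, 5, 15) = (-3.66, 1.9, 2.7)
Step 2: at (-3.66, 1.9, 2.7), ∇g = (-14.96, 4.9, 12.7) → (-3.66, 1.9, 2.7) − 0.02·(-14.96, 4.9, 12.7) = (-3.3608, 1.802, 2.446)
Step 3: at (-3.3608, 1.802, 2.446), ∇g = (-13.1648, 4.762, 10.766) → (-3.3608, 1.802, 2.446) − 0.02·(-13.1648, 4.762, 10.766) = (-3.097504, 1.70676, 2.23068)
Step 4: at (-3.097504, 1.70676, 2.23068), ∇g = (-11.585024, 4.59636, 9.13868) → (-3.097504, 1.70676, 2.23068) − 0.02·(-11.585024, 4.59636, 9.13868) = (-2.86580352, 1.6148328, 2.0479064)
b = 1.6148328

1.6148328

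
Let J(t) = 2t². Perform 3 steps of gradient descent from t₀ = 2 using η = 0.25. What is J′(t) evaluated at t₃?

0

J′(t) = 4t
Step 1: J′(2) = 8; t₁ = 2 − 0.25·8 = 0
Step 2: J′(0) = 0; t₂ = 0 − 0.25·0 = 0
Step 3: J′(0) = 0; t₃ = 0 − 0.25·0 = 0
J′(t) at (0) = 0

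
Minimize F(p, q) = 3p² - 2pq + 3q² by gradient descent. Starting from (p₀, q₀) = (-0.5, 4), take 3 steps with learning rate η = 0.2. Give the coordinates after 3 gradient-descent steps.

(0.5, -0.472)

∇F = (6p - 2q, -2p + 6q)
Step 1: at (-0.5, 4), ∇F = (-11, 25) → (-0.5, 4) − 0.2·(-11, 25) = (1.7, -1)
Step 2: at (1.7, -1), ∇F = (12.2, -9.4) → (1.7, -1) − 0.2·(12.2, -9.4) = (-0.74, 0.88)
Step 3: at (-0.74, 0.88), ∇F = (-6.2, 6.76) → (-0.74, 0.88) − 0.2·(-6.2, 6.76) = (0.5, -0.472)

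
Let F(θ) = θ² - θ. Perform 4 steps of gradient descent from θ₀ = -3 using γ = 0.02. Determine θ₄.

F′(θ) = 2θ - 1
Step 1: F′(-3) = -7; θ₁ = -3 − 0.02·(-7) = -2.86
Step 2: F′(-2.86) = -6.72; θ₂ = -2.86 − 0.02·(-6.72) = -2.7256
Step 3: F′(-2.7256) = -6.4512; θ₃ = -2.7256 − 0.02·(-6.4512) = -2.596576
Step 4: F′(-2.596576) = -6.193152; θ₄ = -2.596576 − 0.02·(-6.193152) = -2.47271296

-2.47271296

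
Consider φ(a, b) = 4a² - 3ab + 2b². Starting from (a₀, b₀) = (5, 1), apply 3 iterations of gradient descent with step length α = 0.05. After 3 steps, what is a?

∇φ = (8a - 3b, -3a + 4b)
Step 1: at (5, 1), ∇φ = (37, -11) → (5, 1) − 0.05·(37, -11) = (3.15, 1.55)
Step 2: at (3.15, 1.55), ∇φ = (20.55, -3.25) → (3.15, 1.55) − 0.05·(20.55, -3.25) = (2.1225, 1.7125)
Step 3: at (2.1225, 1.7125), ∇φ = (11.8425, 0.4825) → (2.1225, 1.7125) − 0.05·(11.8425, 0.4825) = (1.530375, 1.688375)
a = 1.530375

1.530375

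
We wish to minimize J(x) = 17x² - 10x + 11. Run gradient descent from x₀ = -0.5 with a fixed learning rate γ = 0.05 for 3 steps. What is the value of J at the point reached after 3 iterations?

10.79067825

J′(x) = 34x - 10
Step 1: J′(-0.5) = -27; x₁ = -0.5 − 0.05·(-27) = 0.85
Step 2: J′(0.85) = 18.9; x₂ = 0.85 − 0.05·18.9 = -0.095
Step 3: J′(-0.095) = -13.23; x₃ = -0.095 − 0.05·(-13.23) = 0.5665
J(0.5665) = 10.79067825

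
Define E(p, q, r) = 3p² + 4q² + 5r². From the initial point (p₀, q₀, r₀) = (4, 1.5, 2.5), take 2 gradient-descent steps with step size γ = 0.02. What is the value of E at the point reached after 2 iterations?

46.06621952

∇E = (6p, 8q, 10r)
(p₁, q₁, r₁) = (4, 1.5, 2.5) − 0.02·(24, 12, 25) = (3.52, 1.26, 2)
(p₂, q₂, r₂) = (3.52, 1.26, 2) − 0.02·(21.12, 10.08, 20) = (3.0976, 1.0584, 1.6)
E(3.0976, 1.0584, 1.6) = 46.06621952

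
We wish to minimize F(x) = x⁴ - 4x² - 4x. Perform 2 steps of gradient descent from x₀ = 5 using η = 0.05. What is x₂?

1103.2304

F′(x) = 4x³ - 8x - 4
Step 1: F′(5) = 456; x₁ = 5 − 0.05·456 = -17.8
Step 2: F′(-17.8) = -22420.608; x₂ = -17.8 − 0.05·(-22420.608) = 1103.2304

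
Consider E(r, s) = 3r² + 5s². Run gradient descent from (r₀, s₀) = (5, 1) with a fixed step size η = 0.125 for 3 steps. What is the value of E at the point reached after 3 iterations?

0.01953125

∇E = (6r, 10s)
(r₁, s₁) = (5, 1) − 0.125·(30, 10) = (1.25, -0.25)
(r₂, s₂) = (1.25, -0.25) − 0.125·(7.5, -2.5) = (0.3125, 0.0625)
(r₃, s₃) = (0.3125, 0.0625) − 0.125·(1.875, 0.625) = (0.078125, -0.015625)
E(0.078125, -0.015625) = 0.01953125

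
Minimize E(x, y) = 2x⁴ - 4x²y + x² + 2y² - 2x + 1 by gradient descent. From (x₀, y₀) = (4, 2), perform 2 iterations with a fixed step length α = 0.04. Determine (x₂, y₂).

(876.37148672, 35.642496)

∇E = (8x³ - 8xy + 2x - 2, -4x² + 4y)
(x₁, y₁) = (4, 2) − 0.04·(454, -56) = (-14.16, 4.24)
(x₂, y₂) = (-14.16, 4.24) − 0.04·(-22263.287168, -785.0624) = (876.37148672, 35.642496)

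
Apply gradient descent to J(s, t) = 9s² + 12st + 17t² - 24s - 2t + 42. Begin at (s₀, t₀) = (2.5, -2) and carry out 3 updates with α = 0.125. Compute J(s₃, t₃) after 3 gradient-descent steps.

73776.15435791015625

∇J = (18s + 12t - 24, 12s + 34t - 2)
Step 1: at (2.5, -2), ∇J = (-3, -40) → (2.5, -2) − 0.125·(-3, -40) = (2.875, 3)
Step 2: at (2.875, 3), ∇J = (63.75, 134.5) → (2.875, 3) − 0.125·(63.75, 134.5) = (-5.09375, -13.8125)
Step 3: at (-5.09375, -13.8125), ∇J = (-281.4375, -532.75) → (-5.09375, -13.8125) − 0.125·(-281.4375, -532.75) = (30.0859375, 52.78125)
J(30.0859375, 52.78125) = 73776.15435791015625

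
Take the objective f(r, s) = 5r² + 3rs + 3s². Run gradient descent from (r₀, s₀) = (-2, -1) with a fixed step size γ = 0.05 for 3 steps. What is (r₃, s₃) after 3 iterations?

(-0.159625, -0.052)

∇f = (10r + 3s, 3r + 6s)
(r₁, s₁) = (-2, -1) − 0.05·(-23, -12) = (-0.85, -0.4)
(r₂, s₂) = (-0.85, -0.4) − 0.05·(-9.7, -4.95) = (-0.365, -0.1525)
(r₃, s₃) = (-0.365, -0.1525) − 0.05·(-4.1075, -2.01) = (-0.159625, -0.052)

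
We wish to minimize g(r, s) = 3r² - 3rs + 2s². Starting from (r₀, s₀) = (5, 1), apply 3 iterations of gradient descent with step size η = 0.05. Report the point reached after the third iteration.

(2.219375, 1.848125)

∇g = (6r - 3s, -3r + 4s)
Step 1: at (5, 1), ∇g = (27, -11) → (5, 1) − 0.05·(27, -11) = (3.65, 1.55)
Step 2: at (3.65, 1.55), ∇g = (17.25, -4.75) → (3.65, 1.55) − 0.05·(17.25, -4.75) = (2.7875, 1.7875)
Step 3: at (2.7875, 1.7875), ∇g = (11.3625, -1.2125) → (2.7875, 1.7875) − 0.05·(11.3625, -1.2125) = (2.219375, 1.848125)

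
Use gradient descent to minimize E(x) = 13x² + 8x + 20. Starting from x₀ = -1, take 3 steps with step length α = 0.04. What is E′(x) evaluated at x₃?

0.001152

E′(x) = 26x + 8
x₁ = -1 − 0.04·(-18) = -0.28
x₂ = -0.28 − 0.04·0.72 = -0.3088
x₃ = -0.3088 − 0.04·(-0.0288) = -0.307648
E′(x) at (-0.307648) = 0.001152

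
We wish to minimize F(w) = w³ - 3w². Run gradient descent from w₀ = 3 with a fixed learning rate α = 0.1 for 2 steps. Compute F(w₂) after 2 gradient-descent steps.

-3.995842347

F′(w) = 3w² - 6w
Step 1: F′(3) = 9; w₁ = 3 − 0.1·9 = 2.1
Step 2: F′(2.1) = 0.63; w₂ = 2.1 − 0.1·0.63 = 2.037
F(2.037) = -3.995842347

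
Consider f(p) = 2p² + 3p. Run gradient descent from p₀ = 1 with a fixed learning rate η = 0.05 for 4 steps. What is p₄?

-0.0332

f′(p) = 4p + 3
p₁ = 1 − 0.05·7 = 0.65
p₂ = 0.65 − 0.05·5.6 = 0.37
p₃ = 0.37 − 0.05·4.48 = 0.146
p₄ = 0.146 − 0.05·3.584 = -0.0332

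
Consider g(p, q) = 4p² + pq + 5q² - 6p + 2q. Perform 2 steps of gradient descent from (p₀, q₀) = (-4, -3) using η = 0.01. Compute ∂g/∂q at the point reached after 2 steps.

∇g = (8p + q - 6, p + 10q + 2)
(p₁, q₁) = (-4, -3) − 0.01·(-41, -32) = (-3.59, -2.68)
(p₂, q₂) = (-3.59, -2.68) − 0.01·(-37.4, -28.39) = (-3.216, -2.3961)
∂g/∂q at (-3.216, -2.3961) = -25.177

-25.177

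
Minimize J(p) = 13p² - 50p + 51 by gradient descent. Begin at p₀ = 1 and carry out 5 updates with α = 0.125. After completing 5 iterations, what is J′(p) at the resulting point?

J′(p) = 26p - 50
p₁ = 1 − 0.125·(-24) = 4
p₂ = 4 − 0.125·54 = -2.75
p₃ = -2.75 − 0.125·(-121.5) = 12.4375
p₄ = 12.4375 − 0.125·273.375 = -21.734375
p₅ = -21.734375 − 0.125·(-615.09375) = 55.15234375
J′(p) at (55.15234375) = 1383.9609375

1383.9609375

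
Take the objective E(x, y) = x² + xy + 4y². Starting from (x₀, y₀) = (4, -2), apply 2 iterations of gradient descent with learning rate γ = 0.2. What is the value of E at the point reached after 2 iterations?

∇E = (2x + y, x + 8y)
Step 1: at (4, -2), ∇E = (6, -12) → (4, -2) − 0.2·(6, -12) = (2.8, 0.4)
Step 2: at (2.8, 0.4), ∇E = (6, 6) → (2.8, 0.4) − 0.2·(6, 6) = (1.6, -0.8)
E(1.6, -0.8) = 3.84

3.84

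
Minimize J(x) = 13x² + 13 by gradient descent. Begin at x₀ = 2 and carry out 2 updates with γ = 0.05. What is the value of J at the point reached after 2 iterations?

J′(x) = 26x
Step 1: J′(2) = 52; x₁ = 2 − 0.05·52 = -0.6
Step 2: J′(-0.6) = -15.6; x₂ = -0.6 − 0.05·(-15.6) = 0.18
J(0.18) = 13.4212

13.4212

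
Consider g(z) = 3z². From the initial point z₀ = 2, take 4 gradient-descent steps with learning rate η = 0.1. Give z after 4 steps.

0.0512

g′(z) = 6z
z₁ = 2 − 0.1·12 = 0.8
z₂ = 0.8 − 0.1·4.8 = 0.32
z₃ = 0.32 − 0.1·1.92 = 0.128
z₄ = 0.128 − 0.1·0.768 = 0.0512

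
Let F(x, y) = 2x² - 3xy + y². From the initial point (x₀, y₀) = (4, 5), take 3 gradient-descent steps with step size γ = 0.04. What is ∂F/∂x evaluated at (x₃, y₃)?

0.068736

∇F = (4x - 3y, -3x + 2y)
Step 1: at (4, 5), ∇F = (1, -2) → (4, 5) − 0.04·(1, -2) = (3.96, 5.08)
Step 2: at (3.96, 5.08), ∇F = (0.6, -1.72) → (3.96, 5.08) − 0.04·(0.6, -1.72) = (3.936, 5.1488)
Step 3: at (3.936, 5.1488), ∇F = (0.2976, -1.5104) → (3.936, 5.1488) − 0.04·(0.2976, -1.5104) = (3.924096, 5.209216)
∂F/∂x at (3.924096, 5.209216) = 0.068736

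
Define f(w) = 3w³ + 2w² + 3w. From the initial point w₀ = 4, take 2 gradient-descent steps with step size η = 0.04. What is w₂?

f′(w) = 9w² + 4w + 3
w₁ = 4 − 0.04·163 = -2.52
w₂ = -2.52 − 0.04·50.0736 = -4.522944

-4.522944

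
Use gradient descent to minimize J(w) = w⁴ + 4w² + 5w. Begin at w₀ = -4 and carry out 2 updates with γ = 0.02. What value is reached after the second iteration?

0.92845632

J′(w) = 4w³ + 8w + 5
w₁ = -4 − 0.02·(-283) = 1.66
w₂ = 1.66 − 0.02·36.577184 = 0.92845632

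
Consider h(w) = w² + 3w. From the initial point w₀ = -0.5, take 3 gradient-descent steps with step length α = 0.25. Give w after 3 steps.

-1.375

h′(w) = 2w + 3
w₁ = -0.5 − 0.25·2 = -1
w₂ = -1 − 0.25·1 = -1.25
w₃ = -1.25 − 0.25·0.5 = -1.375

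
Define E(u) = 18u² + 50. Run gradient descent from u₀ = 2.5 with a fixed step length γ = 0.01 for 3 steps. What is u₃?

E′(u) = 36u
Step 1: E′(2.5) = 90; u₁ = 2.5 − 0.01·90 = 1.6
Step 2: E′(1.6) = 57.6; u₂ = 1.6 − 0.01·57.6 = 1.024
Step 3: E′(1.024) = 36.864; u₃ = 1.024 − 0.01·36.864 = 0.65536

0.65536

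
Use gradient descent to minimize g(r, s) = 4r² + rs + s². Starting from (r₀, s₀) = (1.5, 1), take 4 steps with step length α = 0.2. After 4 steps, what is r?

0.24

∇g = (8r + s, r + 2s)
Step 1: at (1.5, 1), ∇g = (13, 3.5) → (1.5, 1) − 0.2·(13, 3.5) = (-1.1, 0.3)
Step 2: at (-1.1, 0.3), ∇g = (-8.5, -0.5) → (-1.1, 0.3) − 0.2·(-8.5, -0.5) = (0.6, 0.4)
Step 3: at (0.6, 0.4), ∇g = (5.2, 1.4) → (0.6, 0.4) − 0.2·(5.2, 1.4) = (-0.44, 0.12)
Step 4: at (-0.44, 0.12), ∇g = (-3.4, -0.2) → (-0.44, 0.12) − 0.2·(-3.4, -0.2) = (0.24, 0.16)
r = 0.24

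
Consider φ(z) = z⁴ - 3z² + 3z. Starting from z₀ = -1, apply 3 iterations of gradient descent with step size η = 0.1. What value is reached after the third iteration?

φ′(z) = 4z³ - 6z + 3
z₁ = -1 − 0.1·5 = -1.5
z₂ = -1.5 − 0.1·(-1.5) = -1.35
z₃ = -1.35 − 0.1·1.2585 = -1.47585

-1.47585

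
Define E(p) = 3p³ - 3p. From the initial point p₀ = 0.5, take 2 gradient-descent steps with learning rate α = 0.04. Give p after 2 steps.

E′(p) = 9p² - 3
Step 1: E′(0.5) = -0.75; p₁ = 0.5 − 0.04·(-0.75) = 0.53
Step 2: E′(0.53) = -0.4719; p₂ = 0.53 − 0.04·(-0.4719) = 0.548876

0.548876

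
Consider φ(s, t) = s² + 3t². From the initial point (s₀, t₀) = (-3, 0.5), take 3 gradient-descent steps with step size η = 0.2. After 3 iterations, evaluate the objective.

0.419952

∇φ = (2s, 6t)
Step 1: at (-3, 0.5), ∇φ = (-6, 3) → (-3, 0.5) − 0.2·(-6, 3) = (-1.8, -0.1)
Step 2: at (-1.8, -0.1), ∇φ = (-3.6, -0.6) → (-1.8, -0.1) − 0.2·(-3.6, -0.6) = (-1.08, 0.02)
Step 3: at (-1.08, 0.02), ∇φ = (-2.16, 0.12) → (-1.08, 0.02) − 0.2·(-2.16, 0.12) = (-0.648, -0.004)
φ(-0.648, -0.004) = 0.419952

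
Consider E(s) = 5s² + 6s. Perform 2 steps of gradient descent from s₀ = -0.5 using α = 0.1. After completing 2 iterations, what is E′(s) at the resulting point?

0

E′(s) = 10s + 6
Step 1: E′(-0.5) = 1; s₁ = -0.5 − 0.1·1 = -0.6
Step 2: E′(-0.6) = 0; s₂ = -0.6 − 0.1·0 = -0.6
E′(s) at (-0.6) = 0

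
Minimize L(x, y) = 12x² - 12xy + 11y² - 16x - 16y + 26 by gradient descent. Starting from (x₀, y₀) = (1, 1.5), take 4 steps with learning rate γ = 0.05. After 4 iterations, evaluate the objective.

∇L = (24x - 12y - 16, -12x + 22y - 16)
Step 1: at (1, 1.5), ∇L = (-10, 5) → (1, 1.5) − 0.05·(-10, 5) = (1.5, 1.25)
Step 2: at (1.5, 1.25), ∇L = (5, -6.5) → (1.5, 1.25) − 0.05·(5, -6.5) = (1.25, 1.575)
Step 3: at (1.25, 1.575), ∇L = (-4.9, 3.65) → (1.25, 1.575) − 0.05·(-4.9, 3.65) = (1.495, 1.3925)
Step 4: at (1.495, 1.3925), ∇L = (3.17, -3.305) → (1.495, 1.3925) − 0.05·(3.17, -3.305) = (1.3365, 1.55775)
L(1.3365, 1.55775) = 2.8360281875

2.8360281875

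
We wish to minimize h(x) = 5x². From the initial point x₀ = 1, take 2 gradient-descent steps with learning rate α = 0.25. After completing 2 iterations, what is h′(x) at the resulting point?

22.5

h′(x) = 10x
x₁ = 1 − 0.25·10 = -1.5
x₂ = -1.5 − 0.25·(-15) = 2.25
h′(x) at (2.25) = 22.5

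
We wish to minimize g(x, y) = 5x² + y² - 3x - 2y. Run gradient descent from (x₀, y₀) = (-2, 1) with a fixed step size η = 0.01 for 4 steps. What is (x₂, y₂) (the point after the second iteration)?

(-1.563, 1)

∇g = (10x - 3, 2y - 2)
Step 1: at (-2, 1), ∇g = (-23, 0) → (-2, 1) − 0.01·(-23, 0) = (-1.77, 1)
Step 2: at (-1.77, 1), ∇g = (-20.7, 0) → (-1.77, 1) − 0.01·(-20.7, 0) = (-1.563, 1)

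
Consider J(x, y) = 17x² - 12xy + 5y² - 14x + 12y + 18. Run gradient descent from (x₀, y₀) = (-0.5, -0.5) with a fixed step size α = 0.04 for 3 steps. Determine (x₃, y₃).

∇J = (34x - 12y - 14, -12x + 10y + 12)
Step 1: at (-0.5, -0.5), ∇J = (-25, 13) → (-0.5, -0.5) − 0.04·(-25, 13) = (0.5, -1.02)
Step 2: at (0.5, -1.02), ∇J = (15.24, -4.2) → (0.5, -1.02) − 0.04·(15.24, -4.2) = (-0.1096, -0.852)
Step 3: at (-0.1096, -0.852), ∇J = (-7.5024, 4.7952) → (-0.1096, -0.852) − 0.04·(-7.5024, 4.7952) = (0.190496, -1.043808)

(0.190496, -1.043808)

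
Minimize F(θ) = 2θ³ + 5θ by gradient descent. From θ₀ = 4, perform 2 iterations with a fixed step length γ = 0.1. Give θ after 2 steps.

F′(θ) = 6θ² + 5
Step 1: F′(4) = 101; θ₁ = 4 − 0.1·101 = -6.1
Step 2: F′(-6.1) = 228.26; θ₂ = -6.1 − 0.1·228.26 = -28.926

-28.926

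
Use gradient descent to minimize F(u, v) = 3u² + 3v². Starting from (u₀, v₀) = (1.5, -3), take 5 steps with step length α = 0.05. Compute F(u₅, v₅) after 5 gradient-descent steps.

∇F = (6u, 6v)
Step 1: at (1.5, -3), ∇F = (9, -18) → (1.5, -3) − 0.05·(9, -18) = (1.05, -2.1)
Step 2: at (1.05, -2.1), ∇F = (6.3, -12.6) → (1.05, -2.1) − 0.05·(6.3, -12.6) = (0.735, -1.47)
Step 3: at (0.735, -1.47), ∇F = (4.41, -8.82) → (0.735, -1.47) − 0.05·(4.41, -8.82) = (0.5145, -1.029)
Step 4: at (0.5145, -1.029), ∇F = (3.087, -6.174) → (0.5145, -1.029) − 0.05·(3.087, -6.174) = (0.36015, -0.7203)
Step 5: at (0.36015, -0.7203), ∇F = (2.1609, -4.3218) → (0.36015, -0.7203) − 0.05·(2.1609, -4.3218) = (0.252105, -0.50421)
F(0.252105, -0.50421) = 0.953353965375

0.953353965375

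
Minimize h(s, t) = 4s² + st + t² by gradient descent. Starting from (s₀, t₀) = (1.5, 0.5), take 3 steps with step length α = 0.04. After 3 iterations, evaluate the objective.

0.96516096

∇h = (8s + t, s + 2t)
(s₁, t₁) = (1.5, 0.5) − 0.04·(12.5, 2.5) = (1, 0.4)
(s₂, t₂) = (1, 0.4) − 0.04·(8.4, 1.8) = (0.664, 0.328)
(s₃, t₃) = (0.664, 0.328) − 0.04·(5.64, 1.32) = (0.4384, 0.2752)
h(0.4384, 0.2752) = 0.96516096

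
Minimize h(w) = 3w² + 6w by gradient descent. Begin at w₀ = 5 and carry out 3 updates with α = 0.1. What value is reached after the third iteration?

-0.616

h′(w) = 6w + 6
Step 1: h′(5) = 36; w₁ = 5 − 0.1·36 = 1.4
Step 2: h′(1.4) = 14.4; w₂ = 1.4 − 0.1·14.4 = -0.04
Step 3: h′(-0.04) = 5.76; w₃ = -0.04 − 0.1·5.76 = -0.616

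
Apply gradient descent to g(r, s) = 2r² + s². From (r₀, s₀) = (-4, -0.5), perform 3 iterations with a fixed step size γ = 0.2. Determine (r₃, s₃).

(-0.032, -0.108)

∇g = (4r, 2s)
(r₁, s₁) = (-4, -0.5) − 0.2·(-16, -1) = (-0.8, -0.3)
(r₂, s₂) = (-0.8, -0.3) − 0.2·(-3.2, -0.6) = (-0.16, -0.18)
(r₃, s₃) = (-0.16, -0.18) − 0.2·(-0.64, -0.36) = (-0.032, -0.108)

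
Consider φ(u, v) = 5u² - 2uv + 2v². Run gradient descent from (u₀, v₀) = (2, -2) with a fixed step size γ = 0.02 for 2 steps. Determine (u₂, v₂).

(1.1456, -1.5584)

∇φ = (10u - 2v, -2u + 4v)
Step 1: at (2, -2), ∇φ = (24, -12) → (2, -2) − 0.02·(24, -12) = (1.52, -1.76)
Step 2: at (1.52, -1.76), ∇φ = (18.72, -10.08) → (1.52, -1.76) − 0.02·(18.72, -10.08) = (1.1456, -1.5584)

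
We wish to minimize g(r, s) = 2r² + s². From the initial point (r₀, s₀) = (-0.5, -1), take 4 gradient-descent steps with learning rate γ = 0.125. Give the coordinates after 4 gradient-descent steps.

∇g = (4r, 2s)
(r₁, s₁) = (-0.5, -1) − 0.125·(-2, -2) = (-0.25, -0.75)
(r₂, s₂) = (-0.25, -0.75) − 0.125·(-1, -1.5) = (-0.125, -0.5625)
(r₃, s₃) = (-0.125, -0.5625) − 0.125·(-0.5, -1.125) = (-0.0625, -0.421875)
(r₄, s₄) = (-0.0625, -0.421875) − 0.125·(-0.25, -0.84375) = (-0.03125, -0.31640625)

(-0.03125, -0.31640625)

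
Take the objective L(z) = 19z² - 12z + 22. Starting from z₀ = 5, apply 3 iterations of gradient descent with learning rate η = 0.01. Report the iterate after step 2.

2.1164

L′(z) = 38z - 12
z₁ = 5 − 0.01·178 = 3.22
z₂ = 3.22 − 0.01·110.36 = 2.1164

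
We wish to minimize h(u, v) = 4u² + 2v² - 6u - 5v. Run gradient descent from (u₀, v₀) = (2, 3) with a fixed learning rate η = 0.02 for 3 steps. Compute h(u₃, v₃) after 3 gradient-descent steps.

∇h = (8u - 6, 4v - 5)
(u₁, v₁) = (2, 3) − 0.02·(10, 7) = (1.8, 2.86)
(u₂, v₂) = (1.8, 2.86) − 0.02·(8.4, 6.44) = (1.632, 2.7312)
(u₃, v₃) = (1.632, 2.7312) − 0.02·(7.056, 5.9248) = (1.49088, 2.612704)
h(1.49088, 2.612704) = 0.534537080832

0.534537080832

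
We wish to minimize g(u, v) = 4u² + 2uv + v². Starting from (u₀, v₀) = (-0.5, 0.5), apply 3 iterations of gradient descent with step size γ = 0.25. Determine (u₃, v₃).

∇g = (8u + 2v, 2u + 2v)
Step 1: at (-0.5, 0.5), ∇g = (-3, 0) → (-0.5, 0.5) − 0.25·(-3, 0) = (0.25, 0.5)
Step 2: at (0.25, 0.5), ∇g = (3, 1.5) → (0.25, 0.5) − 0.25·(3, 1.5) = (-0.5, 0.125)
Step 3: at (-0.5, 0.125), ∇g = (-3.75, -0.75) → (-0.5, 0.125) − 0.25·(-3.75, -0.75) = (0.4375, 0.3125)

(0.4375, 0.3125)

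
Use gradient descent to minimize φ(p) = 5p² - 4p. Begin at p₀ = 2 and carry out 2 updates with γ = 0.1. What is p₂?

φ′(p) = 10p - 4
Step 1: φ′(2) = 16; p₁ = 2 − 0.1·16 = 0.4
Step 2: φ′(0.4) = 0; p₂ = 0.4 − 0.1·0 = 0.4

0.4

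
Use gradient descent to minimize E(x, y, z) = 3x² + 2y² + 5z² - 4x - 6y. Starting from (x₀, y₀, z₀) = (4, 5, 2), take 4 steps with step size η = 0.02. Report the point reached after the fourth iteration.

∇E = (6x - 4, 4y - 6, 10z)
Step 1: at (4, 5, 2), ∇E = (20, 14, 20) → (4, 5, 2) − 0.02·(20, 14, 20) = (3.6, 4.72, 1.6)
Step 2: at (3.6, 4.72, 1.6), ∇E = (17.6, 12.88, 16) → (3.6, 4.72, 1.6) − 0.02·(17.6, 12.88, 16) = (3.248, 4.4624, 1.28)
Step 3: at (3.248, 4.4624, 1.28), ∇E = (15.488, 11.8496, 12.8) → (3.248, 4.4624, 1.28) − 0.02·(15.488, 11.8496, 12.8) = (2.93824, 4.225408, 1.024)
Step 4: at (2.93824, 4.225408, 1.024), ∇E = (13.62944, 10.901632, 10.24) → (2.93824, 4.225408, 1.024) − 0.02·(13.62944, 10.901632, 10.24) = (2.6656512, 4.00737536, 0.8192)

(2.6656512, 4.00737536, 0.8192)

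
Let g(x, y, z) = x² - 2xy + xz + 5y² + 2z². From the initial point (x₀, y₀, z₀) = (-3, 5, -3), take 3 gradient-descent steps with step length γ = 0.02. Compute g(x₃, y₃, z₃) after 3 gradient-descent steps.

∇g = (2x - 2y + z, -2x + 10y, x + 4z)
Step 1: at (-3, 5, -3), ∇g = (-19, 56, -15) → (-3, 5, -3) − 0.02·(-19, 56, -15) = (-2.62, 3.88, -2.7)
Step 2: at (-2.62, 3.88, -2.7), ∇g = (-15.7, 44.04, -13.42) → (-2.62, 3.88, -2.7) − 0.02·(-15.7, 44.04, -13.42) = (-2.306, 2.9992, -2.4316)
Step 3: at (-2.306, 2.9992, -2.4316), ∇g = (-13.042, 34.604, -12.0324) → (-2.306, 2.9992, -2.4316) − 0.02·(-13.042, 34.604, -12.0324) = (-2.04516, 2.30712, -2.190952)
g(-2.04516, 2.30712, -2.190952) = 54.314940700928

54.314940700928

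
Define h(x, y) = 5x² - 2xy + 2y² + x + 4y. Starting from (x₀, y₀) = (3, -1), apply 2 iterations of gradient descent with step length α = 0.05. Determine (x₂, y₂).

∇h = (10x - 2y + 1, -2x + 4y + 4)
(x₁, y₁) = (3, -1) − 0.05·(33, -6) = (1.35, -0.7)
(x₂, y₂) = (1.35, -0.7) − 0.05·(15.9, -1.5) = (0.555, -0.625)

(0.555, -0.625)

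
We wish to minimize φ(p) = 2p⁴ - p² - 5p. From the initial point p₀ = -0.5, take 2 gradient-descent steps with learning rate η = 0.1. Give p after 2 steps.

φ′(p) = 8p³ - 2p - 5
p₁ = -0.5 − 0.1·(-5) = 0
p₂ = 0 − 0.1·(-5) = 0.5

0.5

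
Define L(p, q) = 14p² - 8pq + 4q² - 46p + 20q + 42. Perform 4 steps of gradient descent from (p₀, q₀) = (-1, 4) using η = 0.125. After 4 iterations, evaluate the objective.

1017588.013671875

∇L = (28p - 8q - 46, -8p + 8q + 20)
Step 1: at (-1, 4), ∇L = (-106, 60) → (-1, 4) − 0.125·(-106, 60) = (12.25, -3.5)
Step 2: at (12.25, -3.5), ∇L = (325, -106) → (12.25, -3.5) − 0.125·(325, -106) = (-28.375, 9.75)
Step 3: at (-28.375, 9.75), ∇L = (-918.5, 325) → (-28.375, 9.75) − 0.125·(-918.5, 325) = (86.4375, -30.875)
Step 4: at (86.4375, -30.875), ∇L = (2621.25, -918.5) → (86.4375, -30.875) − 0.125·(2621.25, -918.5) = (-241.21875, 83.9375)
L(-241.21875, 83.9375) = 1017588.013671875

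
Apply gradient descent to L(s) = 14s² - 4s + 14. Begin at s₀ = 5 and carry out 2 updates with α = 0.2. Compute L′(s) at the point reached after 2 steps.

L′(s) = 28s - 4
Step 1: L′(5) = 136; s₁ = 5 − 0.2·136 = -22.2
Step 2: L′(-22.2) = -625.6; s₂ = -22.2 − 0.2·(-625.6) = 102.92
L′(s) at (102.92) = 2877.76

2877.76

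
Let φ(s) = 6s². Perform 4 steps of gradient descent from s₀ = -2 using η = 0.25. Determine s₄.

-32

φ′(s) = 12s
Step 1: φ′(-2) = -24; s₁ = -2 − 0.25·(-24) = 4
Step 2: φ′(4) = 48; s₂ = 4 − 0.25·48 = -8
Step 3: φ′(-8) = -96; s₃ = -8 − 0.25·(-96) = 16
Step 4: φ′(16) = 192; s₄ = 16 − 0.25·192 = -32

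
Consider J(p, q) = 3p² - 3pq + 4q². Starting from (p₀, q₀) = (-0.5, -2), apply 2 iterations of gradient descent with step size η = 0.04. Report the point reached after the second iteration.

∇J = (6p - 3q, -3p + 8q)
Step 1: at (-0.5, -2), ∇J = (3, -14.5) → (-0.5, -2) − 0.04·(3, -14.5) = (-0.62, -1.42)
Step 2: at (-0.62, -1.42), ∇J = (0.54, -9.5) → (-0.62, -1.42) − 0.04·(0.54, -9.5) = (-0.6416, -1.04)

(-0.6416, -1.04)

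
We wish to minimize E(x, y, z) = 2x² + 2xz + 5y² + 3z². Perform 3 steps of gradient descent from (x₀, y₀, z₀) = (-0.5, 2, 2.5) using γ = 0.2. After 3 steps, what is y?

-2

∇E = (4x + 2z, 10y, 2x + 6z)
Step 1: at (-0.5, 2, 2.5), ∇E = (3, 20, 14) → (-0.5, 2, 2.5) − 0.2·(3, 20, 14) = (-1.1, -2, -0.3)
Step 2: at (-1.1, -2, -0.3), ∇E = (-5, -20, -4) → (-1.1, -2, -0.3) − 0.2·(-5, -20, -4) = (-0.1, 2, 0.5)
Step 3: at (-0.1, 2, 0.5), ∇E = (0.6, 20, 2.8) → (-0.1, 2, 0.5) − 0.2·(0.6, 20, 2.8) = (-0.22, -2, -0.06)
y = -2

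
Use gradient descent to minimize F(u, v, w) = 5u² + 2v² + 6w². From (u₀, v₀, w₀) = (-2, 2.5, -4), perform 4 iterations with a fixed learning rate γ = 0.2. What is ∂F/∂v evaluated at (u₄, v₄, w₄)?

0.016

∇F = (10u, 4v, 12w)
Step 1: at (-2, 2.5, -4), ∇F = (-20, 10, -48) → (-2, 2.5, -4) − 0.2·(-20, 10, -48) = (2, 0.5, 5.6)
Step 2: at (2, 0.5, 5.6), ∇F = (20, 2, 67.2) → (2, 0.5, 5.6) − 0.2·(20, 2, 67.2) = (-2, 0.1, -7.84)
Step 3: at (-2, 0.1, -7.84), ∇F = (-20, 0.4, -94.08) → (-2, 0.1, -7.84) − 0.2·(-20, 0.4, -94.08) = (2, 0.02, 10.976)
Step 4: at (2, 0.02, 10.976), ∇F = (20, 0.08, 131.712) → (2, 0.02, 10.976) − 0.2·(20, 0.08, 131.712) = (-2, 0.004, -15.3664)
∂F/∂v at (-2, 0.004, -15.3664) = 0.016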